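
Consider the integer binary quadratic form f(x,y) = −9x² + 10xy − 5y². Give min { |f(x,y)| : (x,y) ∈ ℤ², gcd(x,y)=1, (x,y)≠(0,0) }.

translate: b→8 (≡-10 mod 18), so (9,-10,5)→(9,8,4)
flip: (9,8,4)→(4,-8,9)
translate: b→0 (≡-8 mod 8), so (4,-8,9)→(4,0,5)
reduced (well bottom): (4,0,5) with a≤c, −a<b≤a
well minimum |f| = |-4| = 4 (negative-definite)

4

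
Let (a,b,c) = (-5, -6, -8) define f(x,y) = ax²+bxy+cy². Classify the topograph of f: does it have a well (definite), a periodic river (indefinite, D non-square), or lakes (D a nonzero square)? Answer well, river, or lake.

D = b²−4ac = (-6)² − 4·(-5)·(-8) = -124
D < 0 ⇒ definite ⇒ every region one sign ⇒ single well

well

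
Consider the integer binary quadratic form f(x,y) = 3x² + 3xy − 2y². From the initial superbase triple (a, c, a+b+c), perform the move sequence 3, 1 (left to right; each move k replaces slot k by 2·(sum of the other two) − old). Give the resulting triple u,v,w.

start (3,-2,4) = (f(1,0),f(0,1),f(1,1))
replace slot 3: 2·(3+(-2)) − 4 = -2 → (3,-2,-2)
replace slot 1: 2·((-2)+(-2)) − 3 = -11 → (-11,-2,-2)

-11,-2,-2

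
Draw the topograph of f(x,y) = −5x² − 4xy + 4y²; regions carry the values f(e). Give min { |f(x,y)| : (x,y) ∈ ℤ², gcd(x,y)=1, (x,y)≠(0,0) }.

descent: ρ → (4,4,-5)  [lands on river]
river: ρ → (-5,6,3)
river: ρ → (3,6,-5)
river: ρ → (-5,4,4)
closes: descent 1, river 4
min |a| on river = 3

3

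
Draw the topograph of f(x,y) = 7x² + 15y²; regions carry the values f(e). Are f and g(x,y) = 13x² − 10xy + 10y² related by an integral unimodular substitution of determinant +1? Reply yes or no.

D₁ = -420, D₂ = -420
f: reduced (well bottom): (7,0,15) with a≤c, −a<b≤a
g: flip: (13,-10,10)→(10,10,13)
g: reduced (well bottom): (10,10,13) with a≤c, −a<b≤a
reduced forms (7, 0, 15) vs (10, 10, 13) ⇒ inequivalent

no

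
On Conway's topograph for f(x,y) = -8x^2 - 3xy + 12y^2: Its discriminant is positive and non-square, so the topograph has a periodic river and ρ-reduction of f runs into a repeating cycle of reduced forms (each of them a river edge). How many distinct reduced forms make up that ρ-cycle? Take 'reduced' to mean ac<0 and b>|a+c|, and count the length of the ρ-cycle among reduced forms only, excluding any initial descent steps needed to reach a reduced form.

D = 393, ⌊√D⌋ = 19
descent: ρ → (12,3,-8)
descent: ρ → (-8,13,7)  [lands on river]
river: ρ → (7,15,-6)
river: ρ → (-6,9,13)
river: ρ → (13,17,-2)
river: ρ → (-2,19,4)
river: ρ → (4,13,-14)
river: ρ → (-14,15,3)
river: ρ → (3,15,-14)
river: ρ → (-14,13,4)
river: ρ → (4,19,-2)
river: ρ → (-2,17,13)
river: ρ → (13,9,-6)
river: ρ → (-6,15,7)
river: ρ → (7,13,-8)
river: ρ → (-8,19,1)
river: ρ → (1,19,-8)
ρ-cycle length = 16 (tail of 2 descent steps not counted)

16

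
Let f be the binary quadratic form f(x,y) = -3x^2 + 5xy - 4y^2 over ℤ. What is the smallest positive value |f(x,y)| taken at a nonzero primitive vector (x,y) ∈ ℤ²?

translate: b→1 (≡-5 mod 6), so (3,-5,4)→(3,1,2)
flip: (3,1,2)→(2,-1,3)
reduced (well bottom): (2,-1,3) with a≤c, −a<b≤a
well minimum |f| = |-2| = 2 (negative-definite)

2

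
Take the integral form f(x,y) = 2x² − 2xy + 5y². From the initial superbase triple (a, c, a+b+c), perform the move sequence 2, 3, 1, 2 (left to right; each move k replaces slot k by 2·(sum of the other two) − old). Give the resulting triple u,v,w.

start (2,5,5) = (f(1,0),f(0,1),f(1,1))
replace slot 2: 2·(2+5) − 5 = 9 → (2,9,5)
replace slot 3: 2·(2+9) − 5 = 17 → (2,9,17)
replace slot 1: 2·(9+17) − 2 = 50 → (50,9,17)
replace slot 2: 2·(50+17) − 9 = 125 → (50,125,17)

50,125,17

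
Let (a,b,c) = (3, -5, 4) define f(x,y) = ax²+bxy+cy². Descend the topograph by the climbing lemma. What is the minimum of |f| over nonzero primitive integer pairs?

translate: b→1 (≡-5 mod 6), so (3,-5,4)→(3,1,2)
flip: (3,1,2)→(2,-1,3)
reduced (well bottom): (2,-1,3) with a≤c, −a<b≤a
well minimum = a = 2

2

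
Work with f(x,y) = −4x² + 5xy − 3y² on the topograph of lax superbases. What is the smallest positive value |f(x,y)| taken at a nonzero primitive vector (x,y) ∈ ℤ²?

translate: b→3 (≡-5 mod 8), so (4,-5,3)→(4,3,2)
flip: (4,3,2)→(2,-3,4)
translate: b→1 (≡-3 mod 4), so (2,-3,4)→(2,1,3)
reduced (well bottom): (2,1,3) with a≤c, −a<b≤a
well minimum |f| = |-2| = 2 (negative-definite)

2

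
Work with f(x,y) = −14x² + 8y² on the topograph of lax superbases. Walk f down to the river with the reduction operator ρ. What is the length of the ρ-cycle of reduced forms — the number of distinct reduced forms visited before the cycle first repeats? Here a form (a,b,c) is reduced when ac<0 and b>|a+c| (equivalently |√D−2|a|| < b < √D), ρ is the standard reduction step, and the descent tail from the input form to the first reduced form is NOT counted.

D = 448, ⌊√D⌋ = 21
descent: ρ → (8,16,-6)  [lands on river]
river: ρ → (-6,20,2)
river: ρ → (2,20,-6)
river: ρ → (-6,16,8)
ρ-cycle length = 4 (tail of 1 descent step not counted)

4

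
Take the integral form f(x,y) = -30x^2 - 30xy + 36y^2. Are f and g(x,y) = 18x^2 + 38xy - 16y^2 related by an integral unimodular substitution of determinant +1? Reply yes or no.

D₁ = 5220, D₂ = 2596
discriminants differ ⇒ not SL₂(ℤ)-equivalent

no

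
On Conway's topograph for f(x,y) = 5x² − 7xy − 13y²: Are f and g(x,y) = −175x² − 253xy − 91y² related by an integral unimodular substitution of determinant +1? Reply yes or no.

D₁ = 309, D₂ = 309
river cycle of f (length 6): (5, 13, -7), (-7, 15, 3), (3, 15, -7), (-7, 13, 5), (5, 17, -1), (-1, 17, 5)
river cycle of g (length 6): (5, 13, -7), (-7, 15, 3), (3, 15, -7), (-7, 13, 5), (5, 17, -1), (-1, 17, 5)
cycles coincide ⇒ equivalent

yes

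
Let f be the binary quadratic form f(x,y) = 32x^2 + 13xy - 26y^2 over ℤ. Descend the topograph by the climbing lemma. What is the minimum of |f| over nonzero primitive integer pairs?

river: ρ → (-26,39,19)
river: ρ → (19,37,-28)
river: ρ → (-28,19,28)
river: ρ → (28,37,-19)
river: ρ → (-19,39,26)
river: ρ → (26,13,-32)
river: ρ → (-32,51,7)
river: ρ → (7,47,-46)
river: ρ → (-46,45,8)
river: ρ → (8,51,-28)
river: ρ → (-28,5,31)
river: ρ → (31,57,-2)
river: ρ → (-2,59,2)
river: ρ → (2,57,-31)
river: ρ → (-31,5,28)
river: ρ → (28,51,-8)
river: ρ → (-8,45,46)
river: ρ → (46,47,-7)
river: ρ → (-7,51,32)
river: ρ → (32,13,-26)
closes: descent 0, river 20
min |a| on river = 2

2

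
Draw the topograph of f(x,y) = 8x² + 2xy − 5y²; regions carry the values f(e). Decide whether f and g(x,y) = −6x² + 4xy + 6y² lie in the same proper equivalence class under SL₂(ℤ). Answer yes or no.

D₁ = 164, D₂ = 160
discriminants differ ⇒ not SL₂(ℤ)-equivalent

no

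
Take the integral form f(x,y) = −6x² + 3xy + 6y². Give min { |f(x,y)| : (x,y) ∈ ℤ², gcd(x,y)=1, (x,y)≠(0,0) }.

river: ρ → (6,9,-3)
river: ρ → (-3,9,6)
river: ρ → (6,3,-6)
river: ρ → (-6,9,3)
river: ρ → (3,9,-6)
river: ρ → (-6,3,6)
closes: descent 0, river 6
min |a| on river = 3

3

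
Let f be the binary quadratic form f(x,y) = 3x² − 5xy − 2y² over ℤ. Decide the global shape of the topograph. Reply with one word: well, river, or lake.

D = b²−4ac = (-5)² − 4·3·(-2) = 49
D = 7² is a perfect square ⇒ form factors over ℤ ⇒ lakes

lake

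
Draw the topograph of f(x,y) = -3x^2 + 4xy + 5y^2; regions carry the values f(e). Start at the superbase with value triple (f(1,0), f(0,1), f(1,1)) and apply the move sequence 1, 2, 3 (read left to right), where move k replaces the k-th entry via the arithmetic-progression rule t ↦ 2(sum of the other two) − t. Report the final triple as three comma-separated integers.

start (-3,5,6) = (f(1,0),f(0,1),f(1,1))
replace slot 1: 2·(5+6) − (-3) = 25 → (25,5,6)
replace slot 2: 2·(25+6) − 5 = 57 → (25,57,6)
replace slot 3: 2·(25+57) − 6 = 158 → (25,57,158)

25,57,158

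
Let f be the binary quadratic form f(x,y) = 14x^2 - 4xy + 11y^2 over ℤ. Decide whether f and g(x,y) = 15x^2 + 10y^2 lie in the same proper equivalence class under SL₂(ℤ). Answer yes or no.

D₁ = -600, D₂ = -600
f: flip: (14,-4,11)→(11,4,14)
f: reduced (well bottom): (11,4,14) with a≤c, −a<b≤a
g: flip: (15,0,10)→(10,0,15)
g: reduced (well bottom): (10,0,15) with a≤c, −a<b≤a
reduced forms (11, 4, 14) vs (10, 0, 15) ⇒ inequivalent

no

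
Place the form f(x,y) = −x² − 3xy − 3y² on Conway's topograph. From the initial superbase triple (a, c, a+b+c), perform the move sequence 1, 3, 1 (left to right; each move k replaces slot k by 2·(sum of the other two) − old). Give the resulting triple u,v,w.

start (-1,-3,-7) = (f(1,0),f(0,1),f(1,1))
replace slot 1: 2·((-3)+(-7)) − (-1) = -19 → (-19,-3,-7)
replace slot 3: 2·((-19)+(-3)) − (-7) = -37 → (-19,-3,-37)
replace slot 1: 2·((-3)+(-37)) − (-19) = -61 → (-61,-3,-37)

-61,-3,-37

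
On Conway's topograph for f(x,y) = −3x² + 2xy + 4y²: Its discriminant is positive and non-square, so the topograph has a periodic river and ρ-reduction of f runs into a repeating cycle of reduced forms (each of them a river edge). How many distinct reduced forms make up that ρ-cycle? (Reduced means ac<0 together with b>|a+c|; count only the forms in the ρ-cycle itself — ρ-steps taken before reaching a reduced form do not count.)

D = 52, ⌊√D⌋ = 7
river: ρ → (4,6,-1)
river: ρ → (-1,6,4)
river: ρ → (4,2,-3)
river: ρ → (-3,4,3)
river: ρ → (3,2,-4)
river: ρ → (-4,6,1)
river: ρ → (1,6,-4)
river: ρ → (-4,2,3)
river: ρ → (3,4,-3)
river: ρ → (-3,2,4)
ρ-cycle length = 10 (tail of 0 descent steps not counted)

10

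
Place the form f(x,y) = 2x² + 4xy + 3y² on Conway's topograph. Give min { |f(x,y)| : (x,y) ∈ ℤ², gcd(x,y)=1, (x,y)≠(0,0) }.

translate: b→0 (≡4 mod 4), so (2,4,3)→(2,0,1)
flip: (2,0,1)→(1,0,2)
reduced (well bottom): (1,0,2) with a≤c, −a<b≤a
well minimum = a = 1

1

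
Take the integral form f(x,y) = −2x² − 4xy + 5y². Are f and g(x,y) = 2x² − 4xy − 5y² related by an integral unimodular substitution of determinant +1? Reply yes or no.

D₁ = 56, D₂ = 56
river cycle of f (length 4): (5, 4, -2), (-2, 4, 5), (5, 6, -1), (-1, 6, 5)
river cycle of g (length 4): (-5, 4, 2), (2, 4, -5), (-5, 6, 1), (1, 6, -5)
cycles differ ⇒ inequivalent

no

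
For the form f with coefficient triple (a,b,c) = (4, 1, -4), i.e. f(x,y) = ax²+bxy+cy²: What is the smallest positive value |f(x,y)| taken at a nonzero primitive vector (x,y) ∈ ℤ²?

river: ρ → (-4,7,1)
river: ρ → (1,7,-4)
river: ρ → (-4,1,4)
river: ρ → (4,7,-1)
river: ρ → (-1,7,4)
river: ρ → (4,1,-4)
closes: descent 0, river 6
min |a| on river = 1

1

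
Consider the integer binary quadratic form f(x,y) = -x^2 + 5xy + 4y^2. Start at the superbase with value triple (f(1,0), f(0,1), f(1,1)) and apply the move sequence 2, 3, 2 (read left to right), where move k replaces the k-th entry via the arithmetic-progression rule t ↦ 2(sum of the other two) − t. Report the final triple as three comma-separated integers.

start (-1,4,8) = (f(1,0),f(0,1),f(1,1))
replace slot 2: 2·((-1)+8) − 4 = 10 → (-1,10,8)
replace slot 3: 2·((-1)+10) − 8 = 10 → (-1,10,10)
replace slot 2: 2·((-1)+10) − 10 = 8 → (-1,8,10)

-1,8,10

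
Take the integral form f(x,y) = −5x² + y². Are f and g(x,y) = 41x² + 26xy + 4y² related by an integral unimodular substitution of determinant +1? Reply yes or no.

D₁ = 20, D₂ = 20
river cycle of f (length 2): (1, 4, -1), (-1, 4, 1)
river cycle of g (length 2): (-1, 4, 1), (1, 4, -1)
cycles coincide ⇒ equivalent

yes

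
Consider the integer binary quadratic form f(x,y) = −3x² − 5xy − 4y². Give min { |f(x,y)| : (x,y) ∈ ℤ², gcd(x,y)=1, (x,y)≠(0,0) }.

translate: b→-1 (≡5 mod 6), so (3,5,4)→(3,-1,2)
flip: (3,-1,2)→(2,1,3)
reduced (well bottom): (2,1,3) with a≤c, −a<b≤a
well minimum |f| = |-2| = 2 (negative-definite)

2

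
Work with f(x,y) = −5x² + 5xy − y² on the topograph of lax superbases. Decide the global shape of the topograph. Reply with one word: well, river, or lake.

D = b²−4ac = 5² − 4·(-5)·(-1) = 5
D > 0 non-square ⇒ indefinite ⇒ periodic river

river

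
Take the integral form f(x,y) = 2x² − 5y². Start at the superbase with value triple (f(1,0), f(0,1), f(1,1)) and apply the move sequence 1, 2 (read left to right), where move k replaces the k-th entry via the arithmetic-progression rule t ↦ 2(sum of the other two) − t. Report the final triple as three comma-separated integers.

start (2,-5,-3) = (f(1,0),f(0,1),f(1,1))
replace slot 1: 2·((-5)+(-3)) − 2 = -18 → (-18,-5,-3)
replace slot 2: 2·((-18)+(-3)) − (-5) = -37 → (-18,-37,-3)

-18,-37,-3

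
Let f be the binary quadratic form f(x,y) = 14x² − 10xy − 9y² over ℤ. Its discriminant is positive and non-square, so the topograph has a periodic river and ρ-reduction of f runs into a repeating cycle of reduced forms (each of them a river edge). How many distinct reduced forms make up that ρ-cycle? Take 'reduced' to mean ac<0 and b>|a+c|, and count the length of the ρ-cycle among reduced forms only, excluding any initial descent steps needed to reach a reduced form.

D = 604, ⌊√D⌋ = 24
descent: ρ → (-9,10,14)  [lands on river]
river: ρ → (14,18,-5)
river: ρ → (-5,22,6)
river: ρ → (6,14,-17)
river: ρ → (-17,20,3)
river: ρ → (3,22,-10)
river: ρ → (-10,18,7)
river: ρ → (7,24,-1)
river: ρ → (-1,24,7)
river: ρ → (7,18,-10)
river: ρ → (-10,22,3)
river: ρ → (3,20,-17)
river: ρ → (-17,14,6)
river: ρ → (6,22,-5)
river: ρ → (-5,18,14)
river: ρ → (14,10,-9)
river: ρ → (-9,8,15)
river: ρ → (15,22,-2)
river: ρ → (-2,22,15)
river: ρ → (15,8,-9)
ρ-cycle length = 20 (tail of 1 descent step not counted)

20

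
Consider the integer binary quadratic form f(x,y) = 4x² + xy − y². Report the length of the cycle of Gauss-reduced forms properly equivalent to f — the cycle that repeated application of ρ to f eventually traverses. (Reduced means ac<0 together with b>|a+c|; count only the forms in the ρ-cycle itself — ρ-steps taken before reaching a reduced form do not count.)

D = 17, ⌊√D⌋ = 4
descent: ρ → (-1,3,2)  [lands on river]
river: ρ → (2,1,-2)
river: ρ → (-2,3,1)
river: ρ → (1,3,-2)
river: ρ → (-2,1,2)
river: ρ → (2,3,-1)
ρ-cycle length = 6 (tail of 1 descent step not counted)

6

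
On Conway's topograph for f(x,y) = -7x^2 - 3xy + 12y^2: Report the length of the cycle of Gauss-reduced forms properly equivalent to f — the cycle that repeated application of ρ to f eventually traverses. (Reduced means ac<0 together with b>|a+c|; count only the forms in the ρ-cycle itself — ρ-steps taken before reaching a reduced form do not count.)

D = 345, ⌊√D⌋ = 18
descent: ρ → (12,3,-7)
descent: ρ → (-7,11,8)  [lands on river]
river: ρ → (8,5,-10)
river: ρ → (-10,15,3)
river: ρ → (3,15,-10)
river: ρ → (-10,5,8)
river: ρ → (8,11,-7)
river: ρ → (-7,17,2)
river: ρ → (2,15,-15)
river: ρ → (-15,15,2)
river: ρ → (2,17,-7)
ρ-cycle length = 10 (tail of 2 descent steps not counted)

10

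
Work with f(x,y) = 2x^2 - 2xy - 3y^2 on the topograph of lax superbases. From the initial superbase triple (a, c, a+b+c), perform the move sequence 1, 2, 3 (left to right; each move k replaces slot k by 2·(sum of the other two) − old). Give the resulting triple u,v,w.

start (2,-3,-3) = (f(1,0),f(0,1),f(1,1))
replace slot 1: 2·((-3)+(-3)) − 2 = -14 → (-14,-3,-3)
replace slot 2: 2·((-14)+(-3)) − (-3) = -31 → (-14,-31,-3)
replace slot 3: 2·((-14)+(-31)) − (-3) = -87 → (-14,-31,-87)

-14,-31,-87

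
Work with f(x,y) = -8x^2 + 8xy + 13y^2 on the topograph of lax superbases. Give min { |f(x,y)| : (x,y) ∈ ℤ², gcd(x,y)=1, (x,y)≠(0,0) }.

river: ρ → (13,18,-3)
river: ρ → (-3,18,13)
river: ρ → (13,8,-8)
river: ρ → (-8,8,13)
closes: descent 0, river 4
min |a| on river = 3

3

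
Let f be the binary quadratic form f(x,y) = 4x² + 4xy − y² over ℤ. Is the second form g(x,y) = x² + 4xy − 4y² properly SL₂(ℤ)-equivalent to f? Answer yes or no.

D₁ = 32, D₂ = 32
river cycle of f (length 2): (-1, 4, 4), (4, 4, -1)
river cycle of g (length 2): (-4, 4, 1), (1, 4, -4)
cycles differ ⇒ inequivalent

no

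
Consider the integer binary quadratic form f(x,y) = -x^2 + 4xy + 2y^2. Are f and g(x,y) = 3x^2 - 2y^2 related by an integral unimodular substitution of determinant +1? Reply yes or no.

D₁ = 24, D₂ = 24
river cycle of f (length 2): (2, 4, -1), (-1, 4, 2)
river cycle of g (length 2): (-2, 4, 1), (1, 4, -2)
cycles differ ⇒ inequivalent

no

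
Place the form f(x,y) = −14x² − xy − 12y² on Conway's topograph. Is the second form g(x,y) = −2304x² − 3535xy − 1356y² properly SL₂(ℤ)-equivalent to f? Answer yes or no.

D₁ = -671, D₂ = -671
f is negative-definite; reduce −f:
−f: flip: (14,1,12)→(12,-1,14)
−f: reduced (well bottom): (12,-1,14) with a≤c, −a<b≤a
flip sign back: reduced form of f is (-12,1,-14)
g is negative-definite; reduce −g:
−g: translate: b→-1073 (≡3535 mod 4608), so (2304,3535,1356)→(2304,-1073,125)
−g: flip: (2304,-1073,125)→(125,1073,2304)
−g: translate: b→73 (≡1073 mod 250), so (125,1073,2304)→(125,73,12)
−g: flip: (125,73,12)→(12,-73,125)
−g: translate: b→-1 (≡-73 mod 24), so (12,-73,125)→(12,-1,14)
−g: reduced (well bottom): (12,-1,14) with a≤c, −a<b≤a
flip sign back: reduced form of g is (-12,1,-14)
reduced forms (-12, 1, -14) vs (-12, 1, -14) ⇒ equivalent

yes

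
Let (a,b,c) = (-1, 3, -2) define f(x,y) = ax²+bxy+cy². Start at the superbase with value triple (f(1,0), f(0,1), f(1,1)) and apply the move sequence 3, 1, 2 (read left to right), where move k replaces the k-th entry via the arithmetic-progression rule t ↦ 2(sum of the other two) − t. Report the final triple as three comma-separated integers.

start (-1,-2,0) = (f(1,0),f(0,1),f(1,1))
replace slot 3: 2·((-1)+(-2)) − 0 = -6 → (-1,-2,-6)
replace slot 1: 2·((-2)+(-6)) − (-1) = -15 → (-15,-2,-6)
replace slot 2: 2·((-15)+(-6)) − (-2) = -40 → (-15,-40,-6)

-15,-40,-6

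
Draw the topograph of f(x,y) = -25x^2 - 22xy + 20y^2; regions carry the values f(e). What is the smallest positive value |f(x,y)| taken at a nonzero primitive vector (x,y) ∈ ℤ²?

descent: ρ → (20,22,-25)  [lands on river]
river: ρ → (-25,28,17)
river: ρ → (17,40,-13)
river: ρ → (-13,38,20)
river: ρ → (20,42,-9)
river: ρ → (-9,48,5)
river: ρ → (5,42,-36)
river: ρ → (-36,30,11)
river: ρ → (11,36,-27)
river: ρ → (-27,18,20)
closes: descent 1, river 10
min |a| on river = 5

5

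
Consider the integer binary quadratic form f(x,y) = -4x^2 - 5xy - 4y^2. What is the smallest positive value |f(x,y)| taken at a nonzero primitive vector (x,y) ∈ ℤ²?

translate: b→-3 (≡5 mod 8), so (4,5,4)→(4,-3,3)
flip: (4,-3,3)→(3,3,4)
reduced (well bottom): (3,3,4) with a≤c, −a<b≤a
well minimum |f| = |-3| = 3 (negative-definite)

3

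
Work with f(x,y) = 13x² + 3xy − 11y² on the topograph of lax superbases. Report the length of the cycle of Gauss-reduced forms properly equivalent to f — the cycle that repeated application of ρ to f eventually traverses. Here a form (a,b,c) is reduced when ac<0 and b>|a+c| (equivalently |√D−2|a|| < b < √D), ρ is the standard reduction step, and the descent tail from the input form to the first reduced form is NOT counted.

D = 581, ⌊√D⌋ = 24
river: ρ → (-11,19,5)
river: ρ → (5,21,-7)
river: ρ → (-7,21,5)
river: ρ → (5,19,-11)
river: ρ → (-11,3,13)
river: ρ → (13,23,-1)
river: ρ → (-1,23,13)
river: ρ → (13,3,-11)
ρ-cycle length = 8 (tail of 0 descent steps not counted)

8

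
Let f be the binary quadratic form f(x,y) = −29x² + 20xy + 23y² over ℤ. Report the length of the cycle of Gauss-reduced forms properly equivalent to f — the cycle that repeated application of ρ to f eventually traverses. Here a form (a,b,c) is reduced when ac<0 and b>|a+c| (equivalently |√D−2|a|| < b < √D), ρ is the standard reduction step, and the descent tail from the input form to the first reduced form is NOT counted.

D = 3068, ⌊√D⌋ = 55
river: ρ → (23,26,-26)
river: ρ → (-26,26,23)
river: ρ → (23,20,-29)
river: ρ → (-29,38,14)
river: ρ → (14,46,-17)
river: ρ → (-17,22,38)
river: ρ → (38,54,-1)
river: ρ → (-1,54,38)
river: ρ → (38,22,-17)
river: ρ → (-17,46,14)
river: ρ → (14,38,-29)
river: ρ → (-29,20,23)
ρ-cycle length = 12 (tail of 0 descent steps not counted)

12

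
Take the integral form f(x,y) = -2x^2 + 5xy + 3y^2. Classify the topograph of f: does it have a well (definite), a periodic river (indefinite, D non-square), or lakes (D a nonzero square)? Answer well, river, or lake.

D = b²−4ac = 5² − 4·(-2)·3 = 49
D = 7² is a perfect square ⇒ form factors over ℤ ⇒ lakes

lake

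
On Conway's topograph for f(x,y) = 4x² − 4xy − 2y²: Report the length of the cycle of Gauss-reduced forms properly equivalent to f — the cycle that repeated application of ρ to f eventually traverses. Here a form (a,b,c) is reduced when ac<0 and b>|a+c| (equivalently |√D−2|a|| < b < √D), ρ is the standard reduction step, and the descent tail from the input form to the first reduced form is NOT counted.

D = 48, ⌊√D⌋ = 6
descent: ρ → (-2,4,4)  [lands on river]
river: ρ → (4,4,-2)
ρ-cycle length = 2 (tail of 1 descent step not counted)

2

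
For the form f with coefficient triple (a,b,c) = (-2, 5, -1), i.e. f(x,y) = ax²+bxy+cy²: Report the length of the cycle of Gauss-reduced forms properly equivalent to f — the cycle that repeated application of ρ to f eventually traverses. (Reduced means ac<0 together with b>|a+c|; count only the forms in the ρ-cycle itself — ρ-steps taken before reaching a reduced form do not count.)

D = 17, ⌊√D⌋ = 4
descent: ρ → (-1,3,2)  [lands on river]
river: ρ → (2,1,-2)
river: ρ → (-2,3,1)
river: ρ → (1,3,-2)
river: ρ → (-2,1,2)
river: ρ → (2,3,-1)
ρ-cycle length = 6 (tail of 1 descent step not counted)

6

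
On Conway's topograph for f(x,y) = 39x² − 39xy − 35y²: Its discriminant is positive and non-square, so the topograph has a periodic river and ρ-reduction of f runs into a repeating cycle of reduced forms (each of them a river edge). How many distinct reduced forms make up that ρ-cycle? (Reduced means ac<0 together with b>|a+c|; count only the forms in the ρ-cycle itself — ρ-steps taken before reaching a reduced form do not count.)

D = 6981, ⌊√D⌋ = 83
descent: ρ → (-35,39,39)  [lands on river]
river: ρ → (39,39,-35)
river: ρ → (-35,31,43)
river: ρ → (43,55,-23)
river: ρ → (-23,83,1)
river: ρ → (1,83,-23)
river: ρ → (-23,55,43)
river: ρ → (43,31,-35)
ρ-cycle length = 8 (tail of 1 descent step not counted)

8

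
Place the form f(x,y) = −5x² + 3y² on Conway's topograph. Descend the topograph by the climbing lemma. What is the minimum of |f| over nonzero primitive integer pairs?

descent: ρ → (3,6,-2)  [lands on river]
river: ρ → (-2,6,3)
closes: descent 1, river 2
min |a| on river = 2

2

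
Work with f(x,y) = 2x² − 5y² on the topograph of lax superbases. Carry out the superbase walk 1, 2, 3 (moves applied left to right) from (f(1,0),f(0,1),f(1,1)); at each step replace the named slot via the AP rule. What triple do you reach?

start (2,-5,-3) = (f(1,0),f(0,1),f(1,1))
replace slot 1: 2·((-5)+(-3)) − 2 = -18 → (-18,-5,-3)
replace slot 2: 2·((-18)+(-3)) − (-5) = -37 → (-18,-37,-3)
replace slot 3: 2·((-18)+(-37)) − (-3) = -107 → (-18,-37,-107)

-18,-37,-107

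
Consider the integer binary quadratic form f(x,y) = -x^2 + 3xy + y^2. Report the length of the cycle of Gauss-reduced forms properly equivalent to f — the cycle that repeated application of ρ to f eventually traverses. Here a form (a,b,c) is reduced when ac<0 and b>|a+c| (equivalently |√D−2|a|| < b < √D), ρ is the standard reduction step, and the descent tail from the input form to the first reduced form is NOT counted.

D = 13, ⌊√D⌋ = 3
river: ρ → (1,3,-1)
river: ρ → (-1,3,1)
ρ-cycle length = 2 (tail of 0 descent steps not counted)

2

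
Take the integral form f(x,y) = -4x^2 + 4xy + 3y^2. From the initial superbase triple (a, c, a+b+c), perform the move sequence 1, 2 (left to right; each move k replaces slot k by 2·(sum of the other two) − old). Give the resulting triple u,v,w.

start (-4,3,3) = (f(1,0),f(0,1),f(1,1))
replace slot 1: 2·(3+3) − (-4) = 16 → (16,3,3)
replace slot 2: 2·(16+3) − 3 = 35 → (16,35,3)

16,35,3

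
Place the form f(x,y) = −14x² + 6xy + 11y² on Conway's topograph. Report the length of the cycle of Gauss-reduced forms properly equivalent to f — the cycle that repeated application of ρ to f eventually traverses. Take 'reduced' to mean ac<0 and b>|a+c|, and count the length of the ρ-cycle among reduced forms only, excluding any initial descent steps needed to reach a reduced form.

D = 652, ⌊√D⌋ = 25
river: ρ → (11,16,-9)
river: ρ → (-9,20,7)
river: ρ → (7,22,-6)
river: ρ → (-6,14,19)
river: ρ → (19,24,-1)
river: ρ → (-1,24,19)
river: ρ → (19,14,-6)
river: ρ → (-6,22,7)
river: ρ → (7,20,-9)
river: ρ → (-9,16,11)
river: ρ → (11,6,-14)
river: ρ → (-14,22,3)
river: ρ → (3,20,-21)
river: ρ → (-21,22,2)
river: ρ → (2,22,-21)
river: ρ → (-21,20,3)
river: ρ → (3,22,-14)
river: ρ → (-14,6,11)
ρ-cycle length = 18 (tail of 0 descent steps not counted)

18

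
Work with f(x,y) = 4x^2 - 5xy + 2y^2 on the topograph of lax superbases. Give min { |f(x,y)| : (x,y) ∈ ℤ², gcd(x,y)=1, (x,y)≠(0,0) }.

translate: b→3 (≡-5 mod 8), so (4,-5,2)→(4,3,1)
flip: (4,3,1)→(1,-3,4)
translate: b→1 (≡-3 mod 2), so (1,-3,4)→(1,1,2)
reduced (well bottom): (1,1,2) with a≤c, −a<b≤a
well minimum = a = 1

1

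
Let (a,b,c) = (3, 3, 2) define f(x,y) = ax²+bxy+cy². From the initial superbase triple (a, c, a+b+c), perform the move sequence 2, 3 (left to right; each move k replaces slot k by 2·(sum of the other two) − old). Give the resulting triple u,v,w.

start (3,2,8) = (f(1,0),f(0,1),f(1,1))
replace slot 2: 2·(3+8) − 2 = 20 → (3,20,8)
replace slot 3: 2·(3+20) − 8 = 38 → (3,20,38)

3,20,38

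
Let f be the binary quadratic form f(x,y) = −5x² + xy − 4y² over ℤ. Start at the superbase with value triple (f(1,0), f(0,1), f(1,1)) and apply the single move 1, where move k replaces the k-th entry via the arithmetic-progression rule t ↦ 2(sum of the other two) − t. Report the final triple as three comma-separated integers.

start (-5,-4,-8) = (f(1,0),f(0,1),f(1,1))
replace slot 1: 2·((-4)+(-8)) − (-5) = -19 → (-19,-4,-8)

-19,-4,-8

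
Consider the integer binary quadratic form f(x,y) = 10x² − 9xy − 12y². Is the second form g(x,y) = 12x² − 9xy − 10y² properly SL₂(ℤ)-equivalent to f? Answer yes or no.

D₁ = 561, D₂ = 561
river cycle of f (length 16): (-12, 9, 10), (10, 11, -11), (-11, 11, 10), (10, 9, -12), (-12, 15, 7), (7, 13, -14), (-14, 15, 6), (6, 21, -5), (-5, 19, 10), (10, 21, -3), … (6 more)
river cycle of g (length 16): (-10, 9, 12), (12, 15, -7), (-7, 13, 14), (14, 15, -6), (-6, 21, 5), (5, 19, -10), (-10, 21, 3), (3, 21, -10), (-10, 19, 5), (5, 21, -6), … (6 more)
cycles differ ⇒ inequivalent

no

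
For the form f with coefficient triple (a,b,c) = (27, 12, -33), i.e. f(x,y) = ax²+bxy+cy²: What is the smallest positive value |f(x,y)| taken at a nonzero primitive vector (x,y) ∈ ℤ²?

river: ρ → (-33,54,6)
river: ρ → (6,54,-33)
river: ρ → (-33,12,27)
river: ρ → (27,42,-18)
river: ρ → (-18,30,39)
river: ρ → (39,48,-9)
river: ρ → (-9,60,3)
river: ρ → (3,60,-9)
river: ρ → (-9,48,39)
river: ρ → (39,30,-18)
river: ρ → (-18,42,27)
river: ρ → (27,12,-33)
closes: descent 0, river 12
min |a| on river = 3

3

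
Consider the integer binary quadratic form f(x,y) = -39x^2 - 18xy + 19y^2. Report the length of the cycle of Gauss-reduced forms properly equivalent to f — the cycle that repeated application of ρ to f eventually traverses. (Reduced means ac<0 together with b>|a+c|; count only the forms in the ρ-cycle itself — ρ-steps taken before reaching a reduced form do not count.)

D = 3288, ⌊√D⌋ = 57
descent: ρ → (19,56,-2)  [lands on river]
river: ρ → (-2,56,19)
river: ρ → (19,20,-38)
river: ρ → (-38,56,1)
river: ρ → (1,56,-38)
river: ρ → (-38,20,19)
ρ-cycle length = 6 (tail of 1 descent step not counted)

6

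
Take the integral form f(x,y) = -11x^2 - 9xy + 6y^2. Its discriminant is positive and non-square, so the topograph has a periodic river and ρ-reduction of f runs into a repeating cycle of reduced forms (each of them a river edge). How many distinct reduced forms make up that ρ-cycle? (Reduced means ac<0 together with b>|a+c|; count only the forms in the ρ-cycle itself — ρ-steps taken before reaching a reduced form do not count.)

D = 345, ⌊√D⌋ = 18
descent: ρ → (6,9,-11)  [lands on river]
river: ρ → (-11,13,4)
river: ρ → (4,11,-14)
river: ρ → (-14,17,1)
river: ρ → (1,17,-14)
river: ρ → (-14,11,4)
river: ρ → (4,13,-11)
river: ρ → (-11,9,6)
river: ρ → (6,15,-5)
river: ρ → (-5,15,6)
ρ-cycle length = 10 (tail of 1 descent step not counted)

10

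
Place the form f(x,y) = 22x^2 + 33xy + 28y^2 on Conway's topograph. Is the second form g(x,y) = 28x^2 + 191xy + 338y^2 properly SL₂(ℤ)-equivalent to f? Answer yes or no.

D₁ = -1375, D₂ = -1375
f: translate: b→-11 (≡33 mod 44), so (22,33,28)→(22,-11,17)
f: flip: (22,-11,17)→(17,11,22)
f: reduced (well bottom): (17,11,22) with a≤c, −a<b≤a
g: translate: b→23 (≡191 mod 56), so (28,191,338)→(28,23,17)
g: flip: (28,23,17)→(17,-23,28)
g: translate: b→11 (≡-23 mod 34), so (17,-23,28)→(17,11,22)
g: reduced (well bottom): (17,11,22) with a≤c, −a<b≤a
reduced forms (17, 11, 22) vs (17, 11, 22) ⇒ equivalent

yes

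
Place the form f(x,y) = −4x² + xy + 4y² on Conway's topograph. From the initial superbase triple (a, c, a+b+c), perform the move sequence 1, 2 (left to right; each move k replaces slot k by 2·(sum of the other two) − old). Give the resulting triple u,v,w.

start (-4,4,1) = (f(1,0),f(0,1),f(1,1))
replace slot 1: 2·(4+1) − (-4) = 14 → (14,4,1)
replace slot 2: 2·(14+1) − 4 = 26 → (14,26,1)

14,26,1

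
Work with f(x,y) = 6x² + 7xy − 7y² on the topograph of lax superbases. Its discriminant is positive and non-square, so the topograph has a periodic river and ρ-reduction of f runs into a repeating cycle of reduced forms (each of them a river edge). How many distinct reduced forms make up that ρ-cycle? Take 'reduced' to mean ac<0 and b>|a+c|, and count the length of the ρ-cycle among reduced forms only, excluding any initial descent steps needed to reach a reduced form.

D = 217, ⌊√D⌋ = 14
river: ρ → (-7,7,6)
river: ρ → (6,5,-8)
river: ρ → (-8,11,3)
river: ρ → (3,13,-4)
river: ρ → (-4,11,6)
river: ρ → (6,13,-2)
river: ρ → (-2,11,12)
river: ρ → (12,13,-1)
river: ρ → (-1,13,12)
river: ρ → (12,11,-2)
river: ρ → (-2,13,6)
river: ρ → (6,11,-4)
river: ρ → (-4,13,3)
river: ρ → (3,11,-8)
river: ρ → (-8,5,6)
river: ρ → (6,7,-7)
ρ-cycle length = 16 (tail of 0 descent steps not counted)

16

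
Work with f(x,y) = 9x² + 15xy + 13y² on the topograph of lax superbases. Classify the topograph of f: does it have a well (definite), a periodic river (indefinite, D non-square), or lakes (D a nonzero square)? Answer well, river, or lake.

D = b²−4ac = 15² − 4·9·13 = -243
D < 0 ⇒ definite ⇒ every region one sign ⇒ single well

well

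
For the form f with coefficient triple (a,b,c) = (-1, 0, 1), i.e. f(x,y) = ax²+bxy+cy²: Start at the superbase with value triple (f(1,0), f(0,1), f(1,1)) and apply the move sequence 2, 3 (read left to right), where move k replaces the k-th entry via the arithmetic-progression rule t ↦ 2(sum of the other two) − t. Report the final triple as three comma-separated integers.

start (-1,1,0) = (f(1,0),f(0,1),f(1,1))
replace slot 2: 2·((-1)+0) − 1 = -3 → (-1,-3,0)
replace slot 3: 2·((-1)+(-3)) − 0 = -8 → (-1,-3,-8)

-1,-3,-8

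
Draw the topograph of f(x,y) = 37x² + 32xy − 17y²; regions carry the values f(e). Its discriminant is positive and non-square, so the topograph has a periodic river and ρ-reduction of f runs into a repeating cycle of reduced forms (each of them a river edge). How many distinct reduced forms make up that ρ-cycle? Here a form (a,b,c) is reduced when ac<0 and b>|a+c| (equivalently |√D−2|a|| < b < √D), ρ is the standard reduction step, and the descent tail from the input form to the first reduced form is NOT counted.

D = 3540, ⌊√D⌋ = 59
river: ρ → (-17,36,33)
river: ρ → (33,30,-20)
river: ρ → (-20,50,13)
river: ρ → (13,54,-12)
river: ρ → (-12,42,37)
river: ρ → (37,32,-17)
ρ-cycle length = 6 (tail of 0 descent steps not counted)

6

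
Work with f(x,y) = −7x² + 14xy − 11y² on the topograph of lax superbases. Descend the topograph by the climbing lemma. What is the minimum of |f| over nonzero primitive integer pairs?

translate: b→0 (≡-14 mod 14), so (7,-14,11)→(7,0,4)
flip: (7,0,4)→(4,0,7)
reduced (well bottom): (4,0,7) with a≤c, −a<b≤a
well minimum |f| = |-4| = 4 (negative-definite)

4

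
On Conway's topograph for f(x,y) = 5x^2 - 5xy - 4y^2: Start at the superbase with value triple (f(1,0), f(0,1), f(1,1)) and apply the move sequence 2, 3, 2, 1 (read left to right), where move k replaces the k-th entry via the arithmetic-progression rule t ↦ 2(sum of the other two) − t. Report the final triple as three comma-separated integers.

start (5,-4,-4) = (f(1,0),f(0,1),f(1,1))
replace slot 2: 2·(5+(-4)) − (-4) = 6 → (5,6,-4)
replace slot 3: 2·(5+6) − (-4) = 26 → (5,6,26)
replace slot 2: 2·(5+26) − 6 = 56 → (5,56,26)
replace slot 1: 2·(56+26) − 5 = 159 → (159,56,26)

159,56,26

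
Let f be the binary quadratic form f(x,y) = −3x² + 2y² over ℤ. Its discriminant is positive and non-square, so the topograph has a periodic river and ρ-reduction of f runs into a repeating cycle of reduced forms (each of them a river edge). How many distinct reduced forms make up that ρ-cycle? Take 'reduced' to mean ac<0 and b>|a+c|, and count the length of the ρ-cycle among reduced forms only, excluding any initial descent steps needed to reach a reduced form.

D = 24, ⌊√D⌋ = 4
descent: ρ → (2,4,-1)  [lands on river]
river: ρ → (-1,4,2)
ρ-cycle length = 2 (tail of 1 descent step not counted)

2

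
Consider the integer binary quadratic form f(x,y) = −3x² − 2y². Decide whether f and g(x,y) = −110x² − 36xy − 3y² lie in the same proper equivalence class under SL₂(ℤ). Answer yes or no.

D₁ = -24, D₂ = -24
f is negative-definite; reduce −f:
−f: flip: (3,0,2)→(2,0,3)
−f: reduced (well bottom): (2,0,3) with a≤c, −a<b≤a
flip sign back: reduced form of f is (-2,0,-3)
g is negative-definite; reduce −g:
−g: flip: (110,36,3)→(3,-36,110)
−g: translate: b→0 (≡-36 mod 6), so (3,-36,110)→(3,0,2)
−g: flip: (3,0,2)→(2,0,3)
−g: reduced (well bottom): (2,0,3) with a≤c, −a<b≤a
flip sign back: reduced form of g is (-2,0,-3)
reduced forms (-2, 0, -3) vs (-2, 0, -3) ⇒ equivalent

yes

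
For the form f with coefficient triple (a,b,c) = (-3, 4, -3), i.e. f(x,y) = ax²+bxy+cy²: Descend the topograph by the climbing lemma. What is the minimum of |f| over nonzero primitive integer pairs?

translate: b→2 (≡-4 mod 6), so (3,-4,3)→(3,2,2)
flip: (3,2,2)→(2,-2,3)
translate: b→2 (≡-2 mod 4), so (2,-2,3)→(2,2,3)
reduced (well bottom): (2,2,3) with a≤c, −a<b≤a
well minimum |f| = |-2| = 2 (negative-definite)

2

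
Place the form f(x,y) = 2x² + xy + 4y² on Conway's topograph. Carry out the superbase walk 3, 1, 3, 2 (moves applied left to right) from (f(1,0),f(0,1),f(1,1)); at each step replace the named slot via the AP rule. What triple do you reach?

start (2,4,7) = (f(1,0),f(0,1),f(1,1))
replace slot 3: 2·(2+4) − 7 = 5 → (2,4,5)
replace slot 1: 2·(4+5) − 2 = 16 → (16,4,5)
replace slot 3: 2·(16+4) − 5 = 35 → (16,4,35)
replace slot 2: 2·(16+35) − 4 = 98 → (16,98,35)

16,98,35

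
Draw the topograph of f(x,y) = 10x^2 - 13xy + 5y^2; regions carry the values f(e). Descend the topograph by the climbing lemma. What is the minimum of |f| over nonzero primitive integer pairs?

translate: b→7 (≡-13 mod 20), so (10,-13,5)→(10,7,2)
flip: (10,7,2)→(2,-7,10)
translate: b→1 (≡-7 mod 4), so (2,-7,10)→(2,1,4)
reduced (well bottom): (2,1,4) with a≤c, −a<b≤a
well minimum = a = 2

2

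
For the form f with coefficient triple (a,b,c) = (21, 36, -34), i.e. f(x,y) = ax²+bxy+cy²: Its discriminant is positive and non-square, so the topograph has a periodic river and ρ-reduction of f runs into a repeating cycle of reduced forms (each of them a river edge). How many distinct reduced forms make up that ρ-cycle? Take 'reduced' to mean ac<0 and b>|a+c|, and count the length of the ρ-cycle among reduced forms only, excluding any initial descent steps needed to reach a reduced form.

D = 4152, ⌊√D⌋ = 64
river: ρ → (-34,32,23)
river: ρ → (23,60,-6)
river: ρ → (-6,60,23)
river: ρ → (23,32,-34)
river: ρ → (-34,36,21)
river: ρ → (21,48,-22)
river: ρ → (-22,40,29)
river: ρ → (29,18,-33)
river: ρ → (-33,48,14)
river: ρ → (14,64,-1)
river: ρ → (-1,64,14)
river: ρ → (14,48,-33)
river: ρ → (-33,18,29)
river: ρ → (29,40,-22)
river: ρ → (-22,48,21)
river: ρ → (21,36,-34)
ρ-cycle length = 16 (tail of 0 descent steps not counted)

16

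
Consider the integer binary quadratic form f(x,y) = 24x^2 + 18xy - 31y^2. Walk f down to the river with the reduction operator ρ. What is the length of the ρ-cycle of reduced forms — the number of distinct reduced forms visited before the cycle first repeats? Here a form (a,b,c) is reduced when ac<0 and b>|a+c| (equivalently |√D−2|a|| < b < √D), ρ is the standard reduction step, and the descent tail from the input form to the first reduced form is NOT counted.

D = 3300, ⌊√D⌋ = 57
river: ρ → (-31,44,11)
river: ρ → (11,44,-31)
river: ρ → (-31,18,24)
river: ρ → (24,30,-25)
river: ρ → (-25,20,29)
river: ρ → (29,38,-16)
river: ρ → (-16,26,41)
river: ρ → (41,56,-1)
river: ρ → (-1,56,41)
river: ρ → (41,26,-16)
river: ρ → (-16,38,29)
river: ρ → (29,20,-25)
river: ρ → (-25,30,24)
river: ρ → (24,18,-31)
ρ-cycle length = 14 (tail of 0 descent steps not counted)

14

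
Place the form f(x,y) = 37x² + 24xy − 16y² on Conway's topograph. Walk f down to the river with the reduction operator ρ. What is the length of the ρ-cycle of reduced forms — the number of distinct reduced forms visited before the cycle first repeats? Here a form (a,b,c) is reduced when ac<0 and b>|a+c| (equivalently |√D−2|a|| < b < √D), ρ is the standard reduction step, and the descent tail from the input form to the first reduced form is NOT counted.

D = 2944, ⌊√D⌋ = 54
river: ρ → (-16,40,21)
river: ρ → (21,44,-12)
river: ρ → (-12,52,5)
river: ρ → (5,48,-32)
river: ρ → (-32,16,21)
river: ρ → (21,26,-27)
river: ρ → (-27,28,20)
river: ρ → (20,52,-3)
river: ρ → (-3,50,37)
river: ρ → (37,24,-16)
ρ-cycle length = 10 (tail of 0 descent steps not counted)

10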